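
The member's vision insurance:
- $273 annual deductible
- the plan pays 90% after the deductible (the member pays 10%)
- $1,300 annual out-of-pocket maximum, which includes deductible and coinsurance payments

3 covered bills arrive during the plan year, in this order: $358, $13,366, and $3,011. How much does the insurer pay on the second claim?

#1 ($358): $273 finishes the deductible; $85 goes to coinsurance; coinsurance $85 × 10% = $8.50. Member owes $281.50 (running OOP $281.50). Insurer: $358 − $281.50 = $76.50.
#2 ($13,366): deductible met; 10% of $13,366 = $1,336.60. OOP would hit $1,618.10 > $1,300, so the cap limits the member to $1,300 − $281.50 = $1,018.50. Plan pays $13,366 − $1,018.50 = $12,347.50.

$12,347.50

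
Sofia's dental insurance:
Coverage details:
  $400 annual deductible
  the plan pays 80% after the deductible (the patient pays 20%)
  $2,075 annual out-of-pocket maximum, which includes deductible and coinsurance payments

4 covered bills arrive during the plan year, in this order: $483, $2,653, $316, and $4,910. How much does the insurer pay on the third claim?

$252.80

Claim 1 ($483): $400 finishes the deductible; $83 goes to coinsurance; patient's 20% is $16.60. Patient pays $416.60; OOP now $416.60. Insurer: $483 − $416.60 = $66.40.
Claim 2 ($2,653): deductible met; 20% of $2,653 = $530.60. Cost to patient: $530.60. OOP to date $947.20. Insurer: $2,653 − $530.60 = $2,122.40.
Claim 3 ($316): 20% coinsurance on $316 = $63.20. Patient owes $63.20 (running OOP $1,010.40). Plan pays $316 − $63.20 = $252.80.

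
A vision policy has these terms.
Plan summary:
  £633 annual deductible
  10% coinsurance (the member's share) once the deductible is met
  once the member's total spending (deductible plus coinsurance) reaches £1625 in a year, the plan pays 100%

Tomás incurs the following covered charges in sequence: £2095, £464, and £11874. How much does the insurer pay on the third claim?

Claim 1 — £2095: £633 finishes the deductible; £1462 goes to coinsurance; member's 10% is £146.20. Cost to member: £779.20. OOP to date £779.20. Insurer: £2095 − £779.20 = £1315.80.
Claim 2 — £464: deductible already satisfied, so member's share is 10% × £464 = £46.40. Cost to member: £46.40. OOP to date £825.60. Plan pays £464 − £46.40 = £417.60.
Claim 3 — £11874: deductible met; 10% of £11874 = £1187.40. OOP would hit £2013 > £1625, so the cap limits the member to £1625 − £825.60 = £799.40. Plan pays £11874 − £799.40 = £11074.60.

£11074.60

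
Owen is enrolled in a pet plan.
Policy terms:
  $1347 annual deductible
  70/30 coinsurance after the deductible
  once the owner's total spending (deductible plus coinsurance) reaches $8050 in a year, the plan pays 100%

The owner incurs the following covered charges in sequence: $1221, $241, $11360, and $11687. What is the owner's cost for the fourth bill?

Bill 1, $1221: fully absorbed by the deductible. Owner pays $1221; OOP now $1221.
Bill 2, $241: deductible takes $126, $115 remains; owner's 30% is $34.50. Owner owes $160.50 (running OOP $1381.50).
Bill 3, $11360: deductible already satisfied, so owner's share is 30% × $11360 = $3408. Cost to owner: $3408. OOP to date $4789.50.
Bill 4, $11687: deductible met; 30% of $11687 = $3506.10. That would push OOP to $8295.60, over the $8050 cap, so owner pays $8050 − $4789.50 = $3260.50.

$3260.50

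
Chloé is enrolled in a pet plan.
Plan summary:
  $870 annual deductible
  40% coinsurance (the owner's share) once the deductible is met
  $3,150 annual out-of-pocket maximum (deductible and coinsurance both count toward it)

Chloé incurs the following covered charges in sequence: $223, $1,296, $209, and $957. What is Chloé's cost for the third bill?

#1 ($223): entire amount goes to the deductible. Owner pays $223; OOP now $223.
#2 ($1,296): $647 to deductible, leaving $649; coinsurance $649 × 40% = $259.60. Owner owes $906.60 (running OOP $1,129.60).
#3 ($209): deductible already satisfied, so owner's share is 40% × $209 = $83.60. Owner pays $83.60; OOP now $1,213.20.

$83.60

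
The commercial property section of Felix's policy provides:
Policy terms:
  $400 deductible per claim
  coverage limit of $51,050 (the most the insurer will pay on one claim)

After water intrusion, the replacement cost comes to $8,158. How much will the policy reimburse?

Less the $400 deductible: $8,158 − $400 = $7,758.
$7,758 ≤ $51,050, so the limit doesn't bind; insurer pays $7,758.

$7,758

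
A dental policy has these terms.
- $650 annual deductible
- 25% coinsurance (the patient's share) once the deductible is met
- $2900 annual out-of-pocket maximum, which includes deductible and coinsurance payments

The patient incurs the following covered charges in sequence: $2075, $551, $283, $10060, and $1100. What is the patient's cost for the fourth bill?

Bill 1, $2075: deductible takes $650, $1425 remains; patient's 25% is $356.25. Cost to patient: $1006.25. OOP to date $1006.25.
Bill 2, $551: deductible already satisfied, so patient's share is 25% × $551 = $137.75. Cost to patient: $137.75. OOP to date $1144.
Bill 3, $283: 25% coinsurance on $283 = $70.75. Cost to patient: $70.75. OOP to date $1214.75.
Bill 4, $10060: deductible already satisfied, so patient's share is 25% × $10060 = $2515. Adding that to $1214.75 gives $3729.75, past the $2900 cap; patient pays only $2900 − $1214.75 = $1685.25.

$1685.25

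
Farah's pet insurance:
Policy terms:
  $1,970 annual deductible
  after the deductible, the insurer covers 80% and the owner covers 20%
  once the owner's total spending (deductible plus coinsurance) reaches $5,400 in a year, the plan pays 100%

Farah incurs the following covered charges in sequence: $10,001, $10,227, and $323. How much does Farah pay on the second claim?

$1,823.80

#1 ($10,001): $1,970 to deductible, leaving $8,031; 20% of $8,031 = $1,606.20. Cost to owner: $3,576.20. OOP to date $3,576.20.
#2 ($10,227): 20% coinsurance on $10,227 = $2,045.40. OOP would hit $5,621.60 > $5,400, so the cap limits the owner to $5,400 − $3,576.20 = $1,823.80.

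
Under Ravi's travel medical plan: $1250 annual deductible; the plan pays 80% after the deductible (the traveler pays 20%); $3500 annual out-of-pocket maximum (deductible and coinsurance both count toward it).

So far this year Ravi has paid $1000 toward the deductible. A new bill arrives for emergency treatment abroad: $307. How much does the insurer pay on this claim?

Deductible still to meet: $1250 − $1000 = $250.
After the $250 deductible portion, $307 − $250 = $57 is subject to coinsurance.
Coinsurance: $57 × 20% = $11.40.
Traveler responsibility before any cap: $250 + $11.40 = $261.40.
Year-to-date out-of-pocket becomes $1000 + $261.40 = $1261.40, still under the $3500 maximum, so no cap applies.
The plan picks up $307 − $261.40 = $45.60.

$45.60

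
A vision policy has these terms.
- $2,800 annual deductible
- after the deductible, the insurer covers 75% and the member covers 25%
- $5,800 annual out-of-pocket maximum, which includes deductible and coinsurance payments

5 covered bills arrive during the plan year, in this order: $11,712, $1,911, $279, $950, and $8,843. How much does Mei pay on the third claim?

$69.75

Claim 1 ($11,712): $2,800 to deductible, leaving $8,912; 25% of $8,912 = $2,228. Cost to member: $5,028. OOP to date $5,028.
Claim 2 ($1,911): deductible met; 25% of $1,911 = $477.75. Member owes $477.75 (running OOP $5,505.75).
Claim 3 ($279): deductible already satisfied, so member's share is 25% × $279 = $69.75. Member pays $69.75; OOP now $5,575.50.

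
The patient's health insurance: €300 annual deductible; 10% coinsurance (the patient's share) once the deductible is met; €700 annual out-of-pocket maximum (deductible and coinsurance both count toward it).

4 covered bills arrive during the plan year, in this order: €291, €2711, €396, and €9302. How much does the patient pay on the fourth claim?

Claim 1 — €291: entire amount goes to the deductible. Cost to patient: €291. OOP to date €291.
Claim 2 — €2711: €9 to deductible, leaving €2702; 10% of €2702 = €270.20. Cost to patient: €279.20. OOP to date €570.20.
Claim 3 — €396: 10% coinsurance on €396 = €39.60. Cost to patient: €39.60. OOP to date €609.80.
Claim 4 — €9302: 10% coinsurance on €9302 = €930.20. Adding that to €609.80 gives €1540, past the €700 cap; patient pays only €700 − €609.80 = €90.20.

€90.20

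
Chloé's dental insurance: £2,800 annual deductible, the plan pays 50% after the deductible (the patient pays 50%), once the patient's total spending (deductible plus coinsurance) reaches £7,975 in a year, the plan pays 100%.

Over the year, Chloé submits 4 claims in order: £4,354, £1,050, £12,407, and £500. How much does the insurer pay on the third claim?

£8,534

#1 (£4,354): £2,800 finishes the deductible; £1,554 goes to coinsurance; coinsurance £1,554 × 50% = £777. Patient owes £3,577 (running OOP £3,577). Insurer: £4,354 − £3,577 = £777.
#2 (£1,050): deductible already satisfied, so patient's share is 50% × £1,050 = £525. Patient pays £525; OOP now £4,102. Insurer: £1,050 − £525 = £525.
#3 (£12,407): deductible met; 50% of £12,407 = £6,203.50. Adding that to £4,102 gives £10,305.50, past the £7,975 cap; patient pays only £7,975 − £4,102 = £3,873. Insurer: £12,407 − £3,873 = £8,534.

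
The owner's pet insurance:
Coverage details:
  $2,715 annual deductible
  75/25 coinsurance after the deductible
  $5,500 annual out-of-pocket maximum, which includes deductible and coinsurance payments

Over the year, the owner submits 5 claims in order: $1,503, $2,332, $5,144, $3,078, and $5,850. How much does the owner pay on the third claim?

$1,286

Bill 1, $1,503: fully absorbed by the deductible. Cost to owner: $1,503. OOP to date $1,503.
Bill 2, $2,332: $1,212 finishes the deductible; $1,120 goes to coinsurance; owner's 25% is $280. Owner pays $1,492; OOP now $2,995.
Bill 3, $5,144: deductible already satisfied, so owner's share is 25% × $5,144 = $1,286. Cost to owner: $1,286. OOP to date $4,281.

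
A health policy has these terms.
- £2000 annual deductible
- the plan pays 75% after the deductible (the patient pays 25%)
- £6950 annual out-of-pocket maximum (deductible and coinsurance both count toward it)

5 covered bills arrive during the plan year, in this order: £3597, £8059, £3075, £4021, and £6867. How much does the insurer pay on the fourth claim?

#1 (£3597): £2000 to deductible, leaving £1597; patient's 25% is £399.25. Patient pays £2399.25; OOP now £2399.25. Insurer: £3597 − £2399.25 = £1197.75.
#2 (£8059): deductible already satisfied, so patient's share is 25% × £8059 = £2014.75. Patient owes £2014.75 (running OOP £4414). Plan pays £8059 − £2014.75 = £6044.25.
#3 (£3075): 25% coinsurance on £3075 = £768.75. Cost to patient: £768.75. OOP to date £5182.75. Plan pays £3075 − £768.75 = £2306.25.
#4 (£4021): deductible already satisfied, so patient's share is 25% × £4021 = £1005.25. Patient pays £1005.25; OOP now £6188. Plan pays £4021 − £1005.25 = £3015.75.

£3015.75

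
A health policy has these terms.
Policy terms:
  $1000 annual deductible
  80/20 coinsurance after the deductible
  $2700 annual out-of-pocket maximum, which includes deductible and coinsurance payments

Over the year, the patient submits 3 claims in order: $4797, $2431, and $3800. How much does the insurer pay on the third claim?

#1 ($4797): $1000 finishes the deductible; $3797 goes to coinsurance; 20% of $3797 = $759.40. Patient pays $1759.40; OOP now $1759.40. Insurer: $4797 − $1759.40 = $3037.60.
#2 ($2431): deductible already satisfied, so patient's share is 20% × $2431 = $486.20. Patient pays $486.20; OOP now $2245.60. Insurer: $2431 − $486.20 = $1944.80.
#3 ($3800): deductible met; 20% of $3800 = $760. OOP would hit $3005.60 > $2700, so the cap limits the patient to $2700 − $2245.60 = $454.40. Plan pays $3800 − $454.40 = $3345.60.

$3345.60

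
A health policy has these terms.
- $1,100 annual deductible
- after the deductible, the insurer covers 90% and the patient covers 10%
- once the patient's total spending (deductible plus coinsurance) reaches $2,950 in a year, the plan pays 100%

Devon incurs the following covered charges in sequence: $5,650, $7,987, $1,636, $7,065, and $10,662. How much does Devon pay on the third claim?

Bill 1, $5,650: $1,100 to deductible, leaving $4,550; patient's 10% is $455. Patient owes $1,555 (running OOP $1,555).
Bill 2, $7,987: deductible already satisfied, so patient's share is 10% × $7,987 = $798.70. Patient owes $798.70 (running OOP $2,353.70).
Bill 3, $1,636: deductible met; 10% of $1,636 = $163.60. Cost to patient: $163.60. OOP to date $2,517.30.

$163.60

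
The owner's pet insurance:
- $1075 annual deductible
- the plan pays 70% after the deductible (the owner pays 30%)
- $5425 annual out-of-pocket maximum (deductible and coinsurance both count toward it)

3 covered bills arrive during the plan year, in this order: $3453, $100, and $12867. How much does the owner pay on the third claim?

Bill 1, $3453: deductible takes $1075, $2378 remains; coinsurance $2378 × 30% = $713.40. Owner owes $1788.40 (running OOP $1788.40).
Bill 2, $100: deductible already satisfied, so owner's share is 30% × $100 = $30. Cost to owner: $30. OOP to date $1818.40.
Bill 3, $12867: deductible met; 30% of $12867 = $3860.10. OOP would hit $5678.50 > $5425, so the cap limits the owner to $5425 − $1818.40 = $3606.60.

$3606.60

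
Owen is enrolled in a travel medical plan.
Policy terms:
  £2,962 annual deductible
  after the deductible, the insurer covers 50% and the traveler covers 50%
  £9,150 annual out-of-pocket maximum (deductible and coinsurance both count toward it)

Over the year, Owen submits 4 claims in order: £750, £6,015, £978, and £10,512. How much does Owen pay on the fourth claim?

Claim 1 (£750): all of it applies to the deductible. Traveler owes £750 (running OOP £750).
Claim 2 (£6,015): £2,212 finishes the deductible; £3,803 goes to coinsurance; traveler's 50% is £1,901.50. Traveler owes £4,113.50 (running OOP £4,863.50).
Claim 3 (£978): deductible already satisfied, so traveler's share is 50% × £978 = £489. Cost to traveler: £489. OOP to date £5,352.50.
Claim 4 (£10,512): deductible already satisfied, so traveler's share is 50% × £10,512 = £5,256. That would push OOP to £10,608.50, over the £9,150 cap, so traveler pays £9,150 − £5,352.50 = £3,797.50.

£3,797.50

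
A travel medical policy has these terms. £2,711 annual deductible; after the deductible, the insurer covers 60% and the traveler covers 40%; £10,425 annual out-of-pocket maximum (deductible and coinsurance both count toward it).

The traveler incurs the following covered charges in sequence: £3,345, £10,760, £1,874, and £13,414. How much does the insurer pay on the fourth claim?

£11,007.20

Claim 1 (£3,345): £2,711 finishes the deductible; £634 goes to coinsurance; 40% of £634 = £253.60. Traveler pays £2,964.60; OOP now £2,964.60. Insurer: £3,345 − £2,964.60 = £380.40.
Claim 2 (£10,760): deductible met; 40% of £10,760 = £4,304. Traveler pays £4,304; OOP now £7,268.60. Insurer: £10,760 − £4,304 = £6,456.
Claim 3 (£1,874): deductible already satisfied, so traveler's share is 40% × £1,874 = £749.60. Cost to traveler: £749.60. OOP to date £8,018.20. Plan pays £1,874 − £749.60 = £1,124.40.
Claim 4 (£13,414): deductible met; 40% of £13,414 = £5,365.60. OOP would hit £13,383.80 > £10,425, so the cap limits the traveler to £10,425 − £8,018.20 = £2,406.80. Plan pays £13,414 − £2,406.80 = £11,007.20.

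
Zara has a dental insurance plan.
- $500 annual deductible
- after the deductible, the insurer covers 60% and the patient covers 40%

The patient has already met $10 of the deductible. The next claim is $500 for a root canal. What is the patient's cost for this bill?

Remaining deductible: $500 − $10 = $490.
After the $490 deductible portion, $500 − $490 = $10 is subject to coinsurance.
40% of $10 = $4 falls to the patient.
That puts the patient's cost at $490 + $4 = $494.

$494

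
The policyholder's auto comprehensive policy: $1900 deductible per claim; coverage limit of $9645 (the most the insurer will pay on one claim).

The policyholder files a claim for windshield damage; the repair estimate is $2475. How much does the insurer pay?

Subtract the deductible: $2475 − $1900 = $575.
$575 is within the $9645 limit, so the insurer pays $575.

$575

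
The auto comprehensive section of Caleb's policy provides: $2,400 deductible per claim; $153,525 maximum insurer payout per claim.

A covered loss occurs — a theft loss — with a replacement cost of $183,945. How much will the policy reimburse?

$153,525

Subtract the deductible: $183,945 − $2,400 = $181,545.
The $153,525 per-incident cap binds; insurer pays $153,525.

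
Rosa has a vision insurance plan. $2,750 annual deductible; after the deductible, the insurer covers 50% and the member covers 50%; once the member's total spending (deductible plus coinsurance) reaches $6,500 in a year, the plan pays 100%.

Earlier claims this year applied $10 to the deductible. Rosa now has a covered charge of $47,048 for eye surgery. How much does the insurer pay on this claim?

$40,558

Deductible still to meet: $2,750 − $10 = $2,740.
The remaining $44,308 (= $47,048 − $2,740) moves to coinsurance.
Member's 50% share of $44,308 is $22,154.
So the member owes $2,740 + $22,154 = $24,894 before any cap.
That would bring total out-of-pocket to $24,904, past the $6,500 cap. The member is capped at $6,500 − $10 = $6,490 on this claim.
Insurer pays the balance: $47,048 − $6,490 = $40,558.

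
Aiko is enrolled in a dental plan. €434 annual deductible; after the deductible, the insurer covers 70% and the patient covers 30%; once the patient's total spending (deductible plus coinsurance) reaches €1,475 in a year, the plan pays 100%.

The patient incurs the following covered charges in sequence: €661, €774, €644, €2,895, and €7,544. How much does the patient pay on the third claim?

Claim 1 (€661): deductible takes €434, €227 remains; coinsurance €227 × 30% = €68.10. Patient owes €502.10 (running OOP €502.10).
Claim 2 (€774): 30% coinsurance on €774 = €232.20. Cost to patient: €232.20. OOP to date €734.30.
Claim 3 (€644): 30% coinsurance on €644 = €193.20. Patient owes €193.20 (running OOP €927.50).

€193.20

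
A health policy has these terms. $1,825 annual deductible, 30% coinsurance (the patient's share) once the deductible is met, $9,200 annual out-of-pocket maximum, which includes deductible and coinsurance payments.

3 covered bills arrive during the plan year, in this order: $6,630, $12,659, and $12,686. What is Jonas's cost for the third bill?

Claim 1 ($6,630): $1,825 to deductible, leaving $4,805; coinsurance $4,805 × 30% = $1,441.50. Patient pays $3,266.50; OOP now $3,266.50.
Claim 2 ($12,659): 30% coinsurance on $12,659 = $3,797.70. Patient pays $3,797.70; OOP now $7,064.20.
Claim 3 ($12,686): 30% coinsurance on $12,686 = $3,805.80. Adding that to $7,064.20 gives $10,870, past the $9,200 cap; patient pays only $9,200 − $7,064.20 = $2,135.80.

$2,135.80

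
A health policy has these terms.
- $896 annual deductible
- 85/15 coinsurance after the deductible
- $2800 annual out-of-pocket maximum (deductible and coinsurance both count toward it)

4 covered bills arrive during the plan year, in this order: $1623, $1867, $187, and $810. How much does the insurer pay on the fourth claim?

#1 ($1623): deductible takes $896, $727 remains; coinsurance $727 × 15% = $109.05. Patient owes $1005.05 (running OOP $1005.05). Insurer: $1623 − $1005.05 = $617.95.
#2 ($1867): deductible already satisfied, so patient's share is 15% × $1867 = $280.05. Cost to patient: $280.05. OOP to date $1285.10. Insurer: $1867 − $280.05 = $1586.95.
#3 ($187): deductible met; 15% of $187 = $28.05. Cost to patient: $28.05. OOP to date $1313.15. Plan pays $187 − $28.05 = $158.95.
#4 ($810): 15% coinsurance on $810 = $121.50. Patient pays $121.50; OOP now $1434.65. Plan pays $810 − $121.50 = $688.50.

$688.50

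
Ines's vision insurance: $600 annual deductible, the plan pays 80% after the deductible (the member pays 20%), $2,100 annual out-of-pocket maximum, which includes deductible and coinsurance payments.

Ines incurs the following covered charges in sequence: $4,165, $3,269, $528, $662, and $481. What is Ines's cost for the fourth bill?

$27.60

Claim 1 ($4,165): deductible takes $600, $3,565 remains; coinsurance $3,565 × 20% = $713. Cost to member: $1,313. OOP to date $1,313.
Claim 2 ($3,269): 20% coinsurance on $3,269 = $653.80. Member pays $653.80; OOP now $1,966.80.
Claim 3 ($528): deductible already satisfied, so member's share is 20% × $528 = $105.60. Cost to member: $105.60. OOP to date $2,072.40.
Claim 4 ($662): deductible already satisfied, so member's share is 20% × $662 = $132.40. OOP would hit $2,204.80 > $2,100, so the cap limits the member to $2,100 − $2,072.40 = $27.60.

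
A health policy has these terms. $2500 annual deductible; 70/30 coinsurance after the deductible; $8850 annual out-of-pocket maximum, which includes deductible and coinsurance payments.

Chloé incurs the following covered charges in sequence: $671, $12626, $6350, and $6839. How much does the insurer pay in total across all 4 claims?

#1 ($671): entire amount goes to the deductible. Cost to patient: $671. OOP to date $671. Plan pays $671 − $671 = $0.
#2 ($12626): $1829 finishes the deductible; $10797 goes to coinsurance; 30% of $10797 = $3239.10. Cost to patient: $5068.10. OOP to date $5739.10. Plan pays $12626 − $5068.10 = $7557.90.
#3 ($6350): deductible already satisfied, so patient's share is 30% × $6350 = $1905. Patient pays $1905; OOP now $7644.10. Plan pays $6350 − $1905 = $4445.
#4 ($6839): 30% coinsurance on $6839 = $2051.70. OOP would hit $9695.80 > $8850, so the cap limits the patient to $8850 − $7644.10 = $1205.90. Insurer: $6839 − $1205.90 = $5633.10.
Insurer total: $0 + $7557.90 + $4445 + $5633.10 = $17636.

$17636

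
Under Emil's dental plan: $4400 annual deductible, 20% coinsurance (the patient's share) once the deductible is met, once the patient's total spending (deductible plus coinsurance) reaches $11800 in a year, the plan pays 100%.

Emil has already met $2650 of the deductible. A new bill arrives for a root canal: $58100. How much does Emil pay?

Remaining deductible: $4400 − $2650 = $1750.
After the $1750 deductible portion, $58100 − $1750 = $56350 is subject to coinsurance.
Patient's 20% share of $56350 is $11270.
That puts the patient's cost at $1750 + $11270 = $13020 before any cap.
Adding $13020 to the $2650 already spent would give $15670, which exceeds the $11800 cap; the patient pays just $11800 − $2650 = $9150.

$9150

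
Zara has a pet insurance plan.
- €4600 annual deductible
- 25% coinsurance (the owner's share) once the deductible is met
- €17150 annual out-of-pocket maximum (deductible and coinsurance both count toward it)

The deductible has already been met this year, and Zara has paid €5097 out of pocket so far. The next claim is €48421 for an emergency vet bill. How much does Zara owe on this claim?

€12053

The deductible is already satisfied, so the full bill goes to coinsurance.
25% of €48421 = €12105.25 falls to the owner.
That would bring total out-of-pocket to €17202.25, past the €17150 cap. The owner is capped at €17150 − €5097 = €12053 on this claim.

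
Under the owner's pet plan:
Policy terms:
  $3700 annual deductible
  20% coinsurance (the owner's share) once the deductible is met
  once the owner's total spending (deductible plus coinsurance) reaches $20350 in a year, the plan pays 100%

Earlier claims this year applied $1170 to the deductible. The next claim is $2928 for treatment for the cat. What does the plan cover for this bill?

Deductible still to meet: $3700 − $1170 = $2530.
The remaining $398 (= $2928 − $2530) moves to coinsurance.
20% of $398 = $79.60 falls to the owner.
That puts the owner's cost at $2530 + $79.60 = $2609.60 before any cap.
Total out-of-pocket so far would be $1170 + $2609.60 = $3779.60, below the $20350 cap — no reduction.
The plan picks up $2928 − $2609.60 = $318.40.

$318.40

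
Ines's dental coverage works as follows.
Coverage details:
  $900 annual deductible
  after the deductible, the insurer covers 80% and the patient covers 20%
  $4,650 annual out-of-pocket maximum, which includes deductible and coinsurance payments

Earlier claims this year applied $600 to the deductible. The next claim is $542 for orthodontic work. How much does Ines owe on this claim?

$600 of the $900 deductible is already met, leaving $300.
The remaining $242 (= $542 − $300) moves to coinsurance.
20% of $242 = $48.40 falls to the patient.
Patient responsibility before any cap: $300 + $48.40 = $348.40.
Total out-of-pocket so far would be $600 + $348.40 = $948.40, below the $4,650 cap — no reduction.

$348.40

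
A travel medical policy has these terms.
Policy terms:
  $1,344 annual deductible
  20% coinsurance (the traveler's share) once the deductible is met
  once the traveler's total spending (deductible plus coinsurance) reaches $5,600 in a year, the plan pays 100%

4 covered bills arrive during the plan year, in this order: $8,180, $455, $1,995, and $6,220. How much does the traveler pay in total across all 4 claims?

$4,445.20

Bill 1, $8,180: $1,344 to deductible, leaving $6,836; coinsurance $6,836 × 20% = $1,367.20. Traveler owes $2,711.20 (running OOP $2,711.20).
Bill 2, $455: deductible met; 20% of $455 = $91. Traveler pays $91; OOP now $2,802.20.
Bill 3, $1,995: deductible met; 20% of $1,995 = $399. Traveler pays $399; OOP now $3,201.20.
Bill 4, $6,220: deductible met; 20% of $6,220 = $1,244. Cost to traveler: $1,244. OOP to date $4,445.20.
Total paid by the traveler: $2,711.20 + $91 + $399 + $1,244 = $4,445.20.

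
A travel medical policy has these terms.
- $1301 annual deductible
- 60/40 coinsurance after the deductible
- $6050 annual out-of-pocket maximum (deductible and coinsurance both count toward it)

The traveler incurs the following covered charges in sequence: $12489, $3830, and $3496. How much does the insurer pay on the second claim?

$3556.20

Bill 1, $12489: deductible takes $1301, $11188 remains; traveler's 40% is $4475.20. Traveler owes $5776.20 (running OOP $5776.20). Insurer: $12489 − $5776.20 = $6712.80.
Bill 2, $3830: deductible already satisfied, so traveler's share is 40% × $3830 = $1532. OOP would hit $7308.20 > $6050, so the cap limits the traveler to $6050 − $5776.20 = $273.80. Plan pays $3830 − $273.80 = $3556.20.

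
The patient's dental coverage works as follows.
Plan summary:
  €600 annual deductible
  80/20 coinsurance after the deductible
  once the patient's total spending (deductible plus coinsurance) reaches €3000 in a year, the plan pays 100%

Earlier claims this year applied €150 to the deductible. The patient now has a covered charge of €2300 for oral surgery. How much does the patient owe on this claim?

€820

Deductible still to meet: €600 − €150 = €450.
The remaining €1850 (= €2300 − €450) moves to coinsurance.
Patient's 20% share of €1850 is €370.
Patient responsibility before any cap: €450 + €370 = €820.
Total out-of-pocket so far would be €150 + €820 = €970, below the €3000 cap — no reduction.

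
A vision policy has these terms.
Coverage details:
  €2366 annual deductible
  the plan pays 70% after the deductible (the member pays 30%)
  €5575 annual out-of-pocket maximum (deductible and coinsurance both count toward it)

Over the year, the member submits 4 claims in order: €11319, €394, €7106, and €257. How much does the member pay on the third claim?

Bill 1, €11319: €2366 finishes the deductible; €8953 goes to coinsurance; coinsurance €8953 × 30% = €2685.90. Member owes €5051.90 (running OOP €5051.90).
Bill 2, €394: deductible met; 30% of €394 = €118.20. Member pays €118.20; OOP now €5170.10.
Bill 3, €7106: deductible already satisfied, so member's share is 30% × €7106 = €2131.80. OOP would hit €7301.90 > €5575, so the cap limits the member to €5575 − €5170.10 = €404.90.

€404.90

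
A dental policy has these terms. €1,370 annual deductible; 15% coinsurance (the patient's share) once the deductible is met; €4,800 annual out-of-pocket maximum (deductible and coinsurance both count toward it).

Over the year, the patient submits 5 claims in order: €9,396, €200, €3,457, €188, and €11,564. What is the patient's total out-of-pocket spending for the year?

#1 (€9,396): €1,370 to deductible, leaving €8,026; 15% of €8,026 = €1,203.90. Patient owes €2,573.90 (running OOP €2,573.90).
#2 (€200): deductible already satisfied, so patient's share is 15% × €200 = €30. Patient owes €30 (running OOP €2,603.90).
#3 (€3,457): deductible already satisfied, so patient's share is 15% × €3,457 = €518.55. Cost to patient: €518.55. OOP to date €3,122.45.
#4 (€188): deductible already satisfied, so patient's share is 15% × €188 = €28.20. Patient pays €28.20; OOP now €3,150.65.
#5 (€11,564): 15% coinsurance on €11,564 = €1,734.60. OOP would hit €4,885.25 > €4,800, so the cap limits the patient to €4,800 − €3,150.65 = €1,649.35.
Summing the patient's payments: €2,573.90 + €30 + €518.55 + €28.20 + €1,649.35 = €4,800.

€4,800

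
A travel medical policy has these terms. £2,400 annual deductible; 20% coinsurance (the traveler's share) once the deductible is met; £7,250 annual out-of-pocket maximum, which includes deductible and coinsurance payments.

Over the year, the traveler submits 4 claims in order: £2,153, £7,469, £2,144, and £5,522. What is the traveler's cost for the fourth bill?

£1,104.40

Bill 1, £2,153: all of it applies to the deductible. Traveler owes £2,153 (running OOP £2,153).
Bill 2, £7,469: £247 to deductible, leaving £7,222; 20% of £7,222 = £1,444.40. Cost to traveler: £1,691.40. OOP to date £3,844.40.
Bill 3, £2,144: deductible already satisfied, so traveler's share is 20% × £2,144 = £428.80. Traveler pays £428.80; OOP now £4,273.20.
Bill 4, £5,522: deductible met; 20% of £5,522 = £1,104.40. Cost to traveler: £1,104.40. OOP to date £5,377.60.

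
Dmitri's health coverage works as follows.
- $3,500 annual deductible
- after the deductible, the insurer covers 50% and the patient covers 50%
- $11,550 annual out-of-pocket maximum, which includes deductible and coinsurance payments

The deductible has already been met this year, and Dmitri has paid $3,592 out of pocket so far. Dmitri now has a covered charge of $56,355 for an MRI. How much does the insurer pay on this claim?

With the deductible met, the entire $56,355 is subject to coinsurance.
Patient's 50% share of $56,355 is $28,177.50.
That would bring total out-of-pocket to $31,769.50, past the $11,550 cap. The patient is capped at $11,550 − $3,592 = $7,958 on this claim.
The plan picks up $56,355 − $7,958 = $48,397.

$48,397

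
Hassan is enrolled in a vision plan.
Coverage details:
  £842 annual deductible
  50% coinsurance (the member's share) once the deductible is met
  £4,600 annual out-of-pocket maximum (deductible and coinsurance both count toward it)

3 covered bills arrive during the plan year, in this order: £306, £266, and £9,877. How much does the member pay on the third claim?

Claim 1 — £306: entire amount goes to the deductible. Member pays £306; OOP now £306.
Claim 2 — £266: entire amount goes to the deductible. Cost to member: £266. OOP to date £572.
Claim 3 — £9,877: deductible takes £270, £9,607 remains; member's 50% is £4,803.50. Deductible plus coinsurance: £270 + £4,803.50 = £5,073.50. OOP would hit £5,645.50 > £4,600, so the cap limits the member to £4,600 − £572 = £4,028.

£4,028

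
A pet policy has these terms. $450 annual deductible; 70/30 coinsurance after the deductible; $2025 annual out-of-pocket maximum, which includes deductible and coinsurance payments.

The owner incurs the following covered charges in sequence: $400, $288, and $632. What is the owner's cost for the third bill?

#1 ($400): entire amount goes to the deductible. Cost to owner: $400. OOP to date $400.
#2 ($288): $50 finishes the deductible; $238 goes to coinsurance; coinsurance $238 × 30% = $71.40. Cost to owner: $121.40. OOP to date $521.40.
#3 ($632): deductible met; 30% of $632 = $189.60. Cost to owner: $189.60. OOP to date $711.

$189.60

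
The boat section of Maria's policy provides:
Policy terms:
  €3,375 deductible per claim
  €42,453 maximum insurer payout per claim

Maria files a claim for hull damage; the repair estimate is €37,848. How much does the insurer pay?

Less the €3,375 deductible: €37,848 − €3,375 = €34,473.
€34,473 ≤ €42,453, so the limit doesn't bind; insurer pays €34,473.

€34,473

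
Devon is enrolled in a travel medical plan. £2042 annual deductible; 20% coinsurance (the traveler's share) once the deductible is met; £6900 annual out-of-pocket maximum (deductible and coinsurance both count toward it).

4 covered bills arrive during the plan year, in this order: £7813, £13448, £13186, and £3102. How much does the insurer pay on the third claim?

Claim 1 — £7813: £2042 finishes the deductible; £5771 goes to coinsurance; traveler's 20% is £1154.20. Cost to traveler: £3196.20. OOP to date £3196.20. Plan pays £7813 − £3196.20 = £4616.80.
Claim 2 — £13448: deductible met; 20% of £13448 = £2689.60. Traveler owes £2689.60 (running OOP £5885.80). Plan pays £13448 − £2689.60 = £10758.40.
Claim 3 — £13186: deductible already satisfied, so traveler's share is 20% × £13186 = £2637.20. Adding that to £5885.80 gives £8523, past the £6900 cap; traveler pays only £6900 − £5885.80 = £1014.20. Plan pays £13186 − £1014.20 = £12171.80.

£12171.80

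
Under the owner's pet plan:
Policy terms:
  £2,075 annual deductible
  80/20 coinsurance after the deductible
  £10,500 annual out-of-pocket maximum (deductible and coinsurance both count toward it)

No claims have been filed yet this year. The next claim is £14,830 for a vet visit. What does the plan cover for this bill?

Deductible not yet touched, so the first £2,075 of the bill goes to the deductible.
The remaining £12,755 (= £14,830 − £2,075) moves to coinsurance.
Owner's 20% share of £12,755 is £2,551.
So the owner owes £2,075 + £2,551 = £4,626 before any cap.
Year-to-date out-of-pocket becomes £0 + £4,626 = £4,626, still under the £10,500 maximum, so no cap applies.
The insurer covers the remainder: £14,830 − £4,626 = £10,204.

£10,204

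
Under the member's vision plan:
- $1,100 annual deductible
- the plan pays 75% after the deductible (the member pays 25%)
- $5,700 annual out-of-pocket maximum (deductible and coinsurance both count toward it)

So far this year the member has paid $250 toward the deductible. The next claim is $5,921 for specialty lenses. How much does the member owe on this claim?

$250 of the $1,100 deductible is already met, leaving $850.
The remaining $5,071 (= $5,921 − $850) moves to coinsurance.
Member's 25% share of $5,071 is $1,267.75.
That puts the member's cost at $850 + $1,267.75 = $2,117.75 before any cap.
Cumulative spending $250 + $2,117.75 = $2,367.75 stays under the $5,700 maximum.

$2,117.75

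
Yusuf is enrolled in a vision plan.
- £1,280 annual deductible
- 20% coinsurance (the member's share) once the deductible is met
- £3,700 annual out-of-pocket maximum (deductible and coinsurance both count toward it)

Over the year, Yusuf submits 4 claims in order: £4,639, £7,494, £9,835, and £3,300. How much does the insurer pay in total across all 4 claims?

£21,568

Bill 1, £4,639: deductible takes £1,280, £3,359 remains; 20% of £3,359 = £671.80. Member owes £1,951.80 (running OOP £1,951.80). Insurer: £4,639 − £1,951.80 = £2,687.20.
Bill 2, £7,494: deductible already satisfied, so member's share is 20% × £7,494 = £1,498.80. Member pays £1,498.80; OOP now £3,450.60. Insurer: £7,494 − £1,498.80 = £5,995.20.
Bill 3, £9,835: deductible already satisfied, so member's share is 20% × £9,835 = £1,967. OOP would hit £5,417.60 > £3,700, so the cap limits the member to £3,700 − £3,450.60 = £249.40. Plan pays £9,835 − £249.40 = £9,585.60.
Bill 4, £3,300: deductible met; 20% of £3,300 = £660. OOP would hit £4,360 > £3,700, so the cap limits the member to £3,700 − £3,700 = £0. Insurer: £3,300 − £0 = £3,300.
Insurer total = bills − member's total = £25,268 − £3,700 = £21,568.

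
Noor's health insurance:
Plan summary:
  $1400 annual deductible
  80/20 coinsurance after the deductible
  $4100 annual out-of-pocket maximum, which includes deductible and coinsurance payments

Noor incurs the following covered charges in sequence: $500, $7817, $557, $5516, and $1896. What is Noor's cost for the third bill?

$111.40

Claim 1 ($500): entire amount goes to the deductible. Patient owes $500 (running OOP $500).
Claim 2 ($7817): deductible takes $900, $6917 remains; patient's 20% is $1383.40. Patient pays $2283.40; OOP now $2783.40.
Claim 3 ($557): 20% coinsurance on $557 = $111.40. Patient owes $111.40 (running OOP $2894.80).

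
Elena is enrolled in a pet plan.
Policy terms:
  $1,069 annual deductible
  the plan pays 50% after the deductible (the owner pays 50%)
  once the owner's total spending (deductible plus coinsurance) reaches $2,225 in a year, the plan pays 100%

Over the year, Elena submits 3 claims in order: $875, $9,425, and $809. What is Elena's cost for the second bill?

Claim 1 ($875): entire amount goes to the deductible. Owner pays $875; OOP now $875.
Claim 2 ($9,425): deductible takes $194, $9,231 remains; owner's 50% is $4,615.50. Deductible plus coinsurance: $194 + $4,615.50 = $4,809.50. OOP would hit $5,684.50 > $2,225, so the cap limits the owner to $2,225 − $875 = $1,350.

$1,350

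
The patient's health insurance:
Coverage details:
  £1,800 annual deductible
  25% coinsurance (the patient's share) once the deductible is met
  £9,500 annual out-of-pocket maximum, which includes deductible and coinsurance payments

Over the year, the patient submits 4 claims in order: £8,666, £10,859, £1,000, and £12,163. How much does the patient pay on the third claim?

£250

Bill 1, £8,666: £1,800 to deductible, leaving £6,866; 25% of £6,866 = £1,716.50. Cost to patient: £3,516.50. OOP to date £3,516.50.
Bill 2, £10,859: 25% coinsurance on £10,859 = £2,714.75. Cost to patient: £2,714.75. OOP to date £6,231.25.
Bill 3, £1,000: deductible already satisfied, so patient's share is 25% × £1,000 = £250. Patient owes £250 (running OOP £6,481.25).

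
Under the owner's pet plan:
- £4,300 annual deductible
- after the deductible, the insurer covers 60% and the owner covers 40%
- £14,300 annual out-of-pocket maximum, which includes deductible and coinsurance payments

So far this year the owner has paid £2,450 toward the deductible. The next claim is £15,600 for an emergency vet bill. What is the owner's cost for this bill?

£7,350

Remaining deductible: £4,300 − £2,450 = £1,850.
The remaining £13,750 (= £15,600 − £1,850) moves to coinsurance.
Coinsurance: £13,750 × 40% = £5,500.
That puts the owner's cost at £1,850 + £5,500 = £7,350 before any cap.
Total out-of-pocket so far would be £2,450 + £7,350 = £9,800, below the £14,300 cap — no reduction.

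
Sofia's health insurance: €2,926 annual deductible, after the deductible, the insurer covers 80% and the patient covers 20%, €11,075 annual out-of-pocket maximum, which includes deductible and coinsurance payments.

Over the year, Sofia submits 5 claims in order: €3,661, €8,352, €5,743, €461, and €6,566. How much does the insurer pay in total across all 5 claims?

#1 (€3,661): deductible takes €2,926, €735 remains; coinsurance €735 × 20% = €147. Patient owes €3,073 (running OOP €3,073). Insurer: €3,661 − €3,073 = €588.
#2 (€8,352): 20% coinsurance on €8,352 = €1,670.40. Patient pays €1,670.40; OOP now €4,743.40. Plan pays €8,352 − €1,670.40 = €6,681.60.
#3 (€5,743): deductible met; 20% of €5,743 = €1,148.60. Patient owes €1,148.60 (running OOP €5,892). Plan pays €5,743 − €1,148.60 = €4,594.40.
#4 (€461): 20% coinsurance on €461 = €92.20. Cost to patient: €92.20. OOP to date €5,984.20. Insurer: €461 − €92.20 = €368.80.
#5 (€6,566): deductible already satisfied, so patient's share is 20% × €6,566 = €1,313.20. Cost to patient: €1,313.20. OOP to date €7,297.40. Plan pays €6,566 − €1,313.20 = €5,252.80.
Insurer total: €588 + €6,681.60 + €4,594.40 + €368.80 + €5,252.80 = €17,485.60.

€17,485.60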